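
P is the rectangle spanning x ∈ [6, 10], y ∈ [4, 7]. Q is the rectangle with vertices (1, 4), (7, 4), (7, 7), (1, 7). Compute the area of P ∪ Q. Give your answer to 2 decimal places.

By inclusion–exclusion:
Individual areas: |P| = 12, |Q| = 18.
|P∩Q|: x∈[6,7], y∈[4,7] → 1·3 = 3.
|P ∪ Q| = 30 − 3 = 27.00.

27.00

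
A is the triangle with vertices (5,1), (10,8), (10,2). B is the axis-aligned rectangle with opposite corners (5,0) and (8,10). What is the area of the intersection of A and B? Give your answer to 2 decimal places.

5.40

The intersection is the polygon with vertices (8,5.2), (8,1.6), (5,1).
By the shoelace formula its area is 5.40.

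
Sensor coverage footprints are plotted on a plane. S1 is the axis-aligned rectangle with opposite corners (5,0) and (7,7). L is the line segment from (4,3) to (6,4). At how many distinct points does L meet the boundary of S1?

The segment meets the boundary at (5,3.5).

1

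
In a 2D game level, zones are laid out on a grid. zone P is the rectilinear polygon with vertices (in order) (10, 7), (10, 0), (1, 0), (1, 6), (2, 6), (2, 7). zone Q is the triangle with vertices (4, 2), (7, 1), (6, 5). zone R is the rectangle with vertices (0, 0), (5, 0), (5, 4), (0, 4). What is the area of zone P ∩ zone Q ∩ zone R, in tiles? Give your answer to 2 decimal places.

0.92

The intersection is the polygon with vertices (4,2), (5,3.5), (5,1.667).
By the shoelace formula its area is 0.92.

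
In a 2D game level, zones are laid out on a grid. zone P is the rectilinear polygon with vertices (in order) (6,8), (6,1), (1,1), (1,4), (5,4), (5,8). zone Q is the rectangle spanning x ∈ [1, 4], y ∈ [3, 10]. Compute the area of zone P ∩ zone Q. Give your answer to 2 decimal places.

3.00

The intersection is the polygon with vertices (1,4), (4,4), (4,3), (1,3).
By the shoelace formula its area is 3.00.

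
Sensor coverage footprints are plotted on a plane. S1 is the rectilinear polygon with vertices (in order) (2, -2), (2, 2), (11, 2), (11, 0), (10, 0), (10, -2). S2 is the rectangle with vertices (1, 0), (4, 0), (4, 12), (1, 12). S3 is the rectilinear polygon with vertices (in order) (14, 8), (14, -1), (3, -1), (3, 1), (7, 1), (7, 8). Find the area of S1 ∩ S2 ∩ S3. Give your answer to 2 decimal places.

The intersection is the polygon with vertices (4,0), (3,0), (3,1), (4,1).
By the shoelace formula its area is 1.00.

1.00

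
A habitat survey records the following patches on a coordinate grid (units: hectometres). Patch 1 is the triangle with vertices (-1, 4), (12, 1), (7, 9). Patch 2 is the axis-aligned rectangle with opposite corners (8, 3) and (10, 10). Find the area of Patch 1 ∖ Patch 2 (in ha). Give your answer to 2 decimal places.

|Patch 1| = 44.5, |Patch 1∩Patch 2| = 5.6.
|Patch 1 ∖ Patch 2| = |Patch 1| − |Patch 1∩Patch 2| = 44.5 − 5.6 = 38.90.

38.90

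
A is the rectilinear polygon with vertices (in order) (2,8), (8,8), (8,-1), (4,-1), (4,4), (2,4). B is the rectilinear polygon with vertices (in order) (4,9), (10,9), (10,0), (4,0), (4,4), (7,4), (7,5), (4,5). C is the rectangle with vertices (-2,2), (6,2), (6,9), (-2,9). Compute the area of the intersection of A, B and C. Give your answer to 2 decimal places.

10.00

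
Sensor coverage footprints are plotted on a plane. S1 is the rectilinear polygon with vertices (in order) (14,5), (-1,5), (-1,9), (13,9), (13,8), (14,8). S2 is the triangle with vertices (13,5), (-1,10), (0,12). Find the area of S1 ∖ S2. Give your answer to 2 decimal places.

|S1| = 59, |S1∩S2| = 7.5429.
|S1 ∖ S2| = |S1| − |S1∩S2| = 59 − 7.5429 = 51.46.

51.46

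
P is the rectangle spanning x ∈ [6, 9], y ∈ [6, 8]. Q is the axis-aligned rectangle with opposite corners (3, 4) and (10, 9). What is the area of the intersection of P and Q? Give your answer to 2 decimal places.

|P∩Q|: x∈[6,9], y∈[6,8] → 3·2 = 6.

6.00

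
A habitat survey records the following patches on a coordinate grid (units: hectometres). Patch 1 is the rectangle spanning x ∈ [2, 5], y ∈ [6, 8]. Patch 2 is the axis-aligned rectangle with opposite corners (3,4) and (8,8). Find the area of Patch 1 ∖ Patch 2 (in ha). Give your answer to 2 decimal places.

|Patch 1∩Patch 2|: x∈[3,5], y∈[6,8] → 2·2 = 4.
|Patch 1| = 6.
|Patch 1 ∖ Patch 2| = |Patch 1| − |Patch 1∩Patch 2| = 6 − 4 = 2.00.

2.00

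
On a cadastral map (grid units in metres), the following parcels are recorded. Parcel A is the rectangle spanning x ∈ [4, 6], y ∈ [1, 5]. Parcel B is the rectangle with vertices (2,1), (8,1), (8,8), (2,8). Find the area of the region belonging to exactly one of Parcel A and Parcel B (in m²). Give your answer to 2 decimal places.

|Parcel A∩Parcel B|: x∈[4,6], y∈[1,5] → 2·4 = 8.
|Parcel A △ Parcel B| = |Parcel A| + |Parcel B| − 2·|Parcel A∩Parcel B| = 8 + 42 − 16 = 34.00.

34.00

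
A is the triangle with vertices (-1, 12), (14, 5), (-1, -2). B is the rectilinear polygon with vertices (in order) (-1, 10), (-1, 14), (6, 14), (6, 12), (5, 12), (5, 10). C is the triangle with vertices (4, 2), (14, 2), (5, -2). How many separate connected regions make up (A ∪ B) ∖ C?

1

(A ∪ B) ∖ C is a single connected region.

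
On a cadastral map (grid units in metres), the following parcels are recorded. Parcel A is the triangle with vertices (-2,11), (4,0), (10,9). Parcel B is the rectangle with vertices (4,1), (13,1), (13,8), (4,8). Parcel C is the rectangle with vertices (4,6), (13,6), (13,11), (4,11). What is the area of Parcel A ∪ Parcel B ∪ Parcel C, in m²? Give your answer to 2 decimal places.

By inclusion–exclusion:
Individual areas: |Parcel A| = 60, |Parcel B| = 63, |Parcel C| = 45.
|Parcel A∩Parcel B| = 21.
|Parcel A∩Parcel C| = 18.
|Parcel B∩Parcel C|: x∈[4,13], y∈[6,8] → 9·2 = 18.
|Parcel A∩Parcel B∩Parcel C| = 9.3333.
|Parcel A ∪ Parcel B ∪ Parcel C| = 168 − 57 + 9.3333 = 120.33.

120.33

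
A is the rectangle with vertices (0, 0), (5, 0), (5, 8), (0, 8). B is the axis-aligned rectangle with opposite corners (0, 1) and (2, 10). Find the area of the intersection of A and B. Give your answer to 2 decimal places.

14.00

|A∩B|: x∈[0,2], y∈[1,8] → 2·7 = 14.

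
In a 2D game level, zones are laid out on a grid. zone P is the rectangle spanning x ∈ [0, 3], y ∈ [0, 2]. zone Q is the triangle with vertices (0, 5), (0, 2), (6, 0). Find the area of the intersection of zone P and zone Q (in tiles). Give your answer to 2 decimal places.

The intersection is the polygon with vertices (3,2), (3,1), (0,2).
By the shoelace formula its area is 1.50.

1.50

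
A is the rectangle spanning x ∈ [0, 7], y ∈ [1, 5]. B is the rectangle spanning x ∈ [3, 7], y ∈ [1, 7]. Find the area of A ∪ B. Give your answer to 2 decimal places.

By inclusion–exclusion:
Individual areas: |A| = 28, |B| = 24.
|A∩B|: x∈[3,7], y∈[1,5] → 4·4 = 16.
|A ∪ B| = 52 − 16 = 36.00.

36.00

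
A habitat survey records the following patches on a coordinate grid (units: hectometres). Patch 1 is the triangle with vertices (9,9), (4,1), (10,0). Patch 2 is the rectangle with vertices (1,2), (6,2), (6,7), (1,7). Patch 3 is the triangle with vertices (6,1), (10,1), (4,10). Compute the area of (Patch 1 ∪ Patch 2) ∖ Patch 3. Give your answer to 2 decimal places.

|Patch 1 ∪ Patch 2| = 49.9875.
|(Patch 1 ∪ Patch 2) ∩ Patch 3| = 14.7244.
|(Patch 1 ∪ Patch 2) ∖ Patch 3| = 49.9875 − 14.7244 = 35.26.

35.26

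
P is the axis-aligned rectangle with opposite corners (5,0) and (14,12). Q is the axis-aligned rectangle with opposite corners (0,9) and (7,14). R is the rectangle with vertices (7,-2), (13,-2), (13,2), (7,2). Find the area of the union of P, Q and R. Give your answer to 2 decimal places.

By inclusion–exclusion:
Individual areas: |P| = 108, |Q| = 35, |R| = 24.
|P∩Q|: x∈[5,7], y∈[9,12] → 2·3 = 6.
|P∩R|: x∈[7,13], y∈[0,2] → 6·2 = 12.
|Q∩R| = 0 (no overlap).
|P∩Q∩R| = 0.
|P ∪ Q ∪ R| = 167 − 18 + 0 = 149.00.

149.00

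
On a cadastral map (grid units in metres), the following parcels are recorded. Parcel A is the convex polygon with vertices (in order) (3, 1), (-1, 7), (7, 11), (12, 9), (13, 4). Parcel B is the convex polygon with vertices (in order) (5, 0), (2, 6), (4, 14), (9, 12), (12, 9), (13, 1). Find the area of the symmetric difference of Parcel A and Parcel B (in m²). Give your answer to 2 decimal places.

|Parcel A| = 87.5, |Parcel B| = 108.5, |Parcel A∩Parcel B| = 71.4428.
|Parcel A △ Parcel B| = |Parcel A| + |Parcel B| − 2·|Parcel A∩Parcel B| = 87.5 + 108.5 − 142.8856 = 53.11.

53.11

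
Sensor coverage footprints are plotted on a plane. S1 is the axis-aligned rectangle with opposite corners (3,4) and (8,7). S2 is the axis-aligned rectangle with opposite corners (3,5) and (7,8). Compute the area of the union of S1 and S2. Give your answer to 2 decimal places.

19.00

By inclusion–exclusion:
Individual areas: |S1| = 15, |S2| = 12.
|S1∩S2|: x∈[3,7], y∈[5,7] → 4·2 = 8.
|S1 ∪ S2| = 27 − 8 = 19.00.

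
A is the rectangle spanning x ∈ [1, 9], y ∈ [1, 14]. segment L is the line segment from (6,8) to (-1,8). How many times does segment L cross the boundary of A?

1

The segment meets the boundary at (1,8).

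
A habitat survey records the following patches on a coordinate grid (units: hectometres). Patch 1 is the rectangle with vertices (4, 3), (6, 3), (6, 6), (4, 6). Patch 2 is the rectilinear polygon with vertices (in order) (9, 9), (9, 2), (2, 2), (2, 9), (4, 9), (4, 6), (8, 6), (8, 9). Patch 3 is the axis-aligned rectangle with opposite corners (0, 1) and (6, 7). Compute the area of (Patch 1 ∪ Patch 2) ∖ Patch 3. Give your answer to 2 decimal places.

19.00

|Patch 1 ∪ Patch 2| = 37.
|(Patch 1 ∪ Patch 2) ∩ Patch 3| = 18.
|(Patch 1 ∪ Patch 2) ∖ Patch 3| = 37 − 18 = 19.00.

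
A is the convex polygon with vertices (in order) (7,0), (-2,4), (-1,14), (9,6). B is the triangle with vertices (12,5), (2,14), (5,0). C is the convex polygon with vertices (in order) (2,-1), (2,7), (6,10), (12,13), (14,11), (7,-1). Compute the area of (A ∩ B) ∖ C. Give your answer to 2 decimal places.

|A ∩ B| = 33.0353.
|(A ∩ B) ∩ C| = 29.9878.
|(A ∩ B) ∖ C| = 33.0353 − 29.9878 = 3.05.

3.05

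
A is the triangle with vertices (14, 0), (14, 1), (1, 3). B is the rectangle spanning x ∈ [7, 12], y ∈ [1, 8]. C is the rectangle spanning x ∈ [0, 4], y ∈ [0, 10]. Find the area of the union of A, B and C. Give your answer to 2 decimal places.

78.51

By inclusion–exclusion:
Individual areas: |A| = 6.5, |B| = 35, |C| = 40.
|A∩B| = 2.641.
|A∩C| = 0.3462.
|B∩C| = 0 (no overlap).
|A∩B∩C| = 0.
|A ∪ B ∪ C| = 81.5 − 2.9872 + 0 = 78.51.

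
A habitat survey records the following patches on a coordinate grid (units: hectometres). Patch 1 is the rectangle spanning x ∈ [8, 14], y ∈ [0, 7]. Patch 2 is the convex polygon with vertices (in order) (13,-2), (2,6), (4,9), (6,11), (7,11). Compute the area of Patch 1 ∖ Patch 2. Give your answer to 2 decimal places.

|Patch 1| = 42, |Patch 1∩Patch 2| = 15.3899.
|Patch 1 ∖ Patch 2| = |Patch 1| − |Patch 1∩Patch 2| = 42 − 15.3899 = 26.61.

26.61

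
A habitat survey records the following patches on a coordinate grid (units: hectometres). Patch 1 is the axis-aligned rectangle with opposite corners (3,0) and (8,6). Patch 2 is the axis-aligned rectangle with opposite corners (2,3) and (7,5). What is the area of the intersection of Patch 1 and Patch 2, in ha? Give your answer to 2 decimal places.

8.00

|Patch 1∩Patch 2|: x∈[3,7], y∈[3,5] → 4·2 = 8.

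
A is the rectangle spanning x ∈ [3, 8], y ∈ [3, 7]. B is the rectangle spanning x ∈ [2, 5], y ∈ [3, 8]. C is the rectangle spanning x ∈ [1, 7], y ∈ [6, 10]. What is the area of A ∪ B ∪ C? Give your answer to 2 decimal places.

43.00

By inclusion–exclusion:
Individual areas: |A| = 20, |B| = 15, |C| = 24.
|A∩B|: x∈[3,5], y∈[3,7] → 2·4 = 8.
|A∩C|: x∈[3,7], y∈[6,7] → 4·1 = 4.
|B∩C|: x∈[2,5], y∈[6,8] → 3·2 = 6.
|A∩B∩C| = 2.
|A ∪ B ∪ C| = 59 − 18 + 2 = 43.00.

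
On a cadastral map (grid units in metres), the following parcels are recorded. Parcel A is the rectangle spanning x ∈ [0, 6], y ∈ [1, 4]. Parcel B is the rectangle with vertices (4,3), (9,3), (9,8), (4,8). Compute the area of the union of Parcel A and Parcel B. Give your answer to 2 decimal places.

By inclusion–exclusion:
Individual areas: |Parcel A| = 18, |Parcel B| = 25.
|Parcel A∩Parcel B|: x∈[4,6], y∈[3,4] → 2·1 = 2.
|Parcel A ∪ Parcel B| = 43 − 2 = 41.00.

41.00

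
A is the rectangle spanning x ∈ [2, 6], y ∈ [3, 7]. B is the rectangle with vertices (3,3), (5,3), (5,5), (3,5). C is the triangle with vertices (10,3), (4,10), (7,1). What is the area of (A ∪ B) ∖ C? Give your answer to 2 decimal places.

|A ∪ B| = 16.
|(A ∪ B) ∩ C| = 1.5.
|(A ∪ B) ∖ C| = 16 − 1.5 = 14.50.

14.50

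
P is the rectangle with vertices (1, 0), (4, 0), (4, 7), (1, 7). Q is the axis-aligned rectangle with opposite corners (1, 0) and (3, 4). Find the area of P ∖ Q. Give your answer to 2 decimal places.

13.00

|P∩Q|: x∈[1,3], y∈[0,4] → 2·4 = 8.
|P| = 21.
|P ∖ Q| = |P| − |P∩Q| = 21 − 8 = 13.00.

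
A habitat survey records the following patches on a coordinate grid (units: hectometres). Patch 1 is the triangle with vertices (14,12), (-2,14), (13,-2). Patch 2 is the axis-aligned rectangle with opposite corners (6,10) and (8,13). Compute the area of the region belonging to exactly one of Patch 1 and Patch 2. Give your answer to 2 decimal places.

|Patch 1| = 113, |Patch 2| = 6, |Patch 1∩Patch 2| = 5.75.
|Patch 1 △ Patch 2| = |Patch 1| + |Patch 2| − 2·|Patch 1∩Patch 2| = 113 + 6 − 11.5 = 107.50.

107.50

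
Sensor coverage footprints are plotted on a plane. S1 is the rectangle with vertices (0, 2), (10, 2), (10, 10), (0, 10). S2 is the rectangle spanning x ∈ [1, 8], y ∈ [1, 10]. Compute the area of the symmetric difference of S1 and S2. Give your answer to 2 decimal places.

31.00

|S1∩S2|: x∈[1,8], y∈[2,10] → 7·8 = 56.
|S1 △ S2| = |S1| + |S2| − 2·|S1∩S2| = 80 + 63 − 112 = 31.00.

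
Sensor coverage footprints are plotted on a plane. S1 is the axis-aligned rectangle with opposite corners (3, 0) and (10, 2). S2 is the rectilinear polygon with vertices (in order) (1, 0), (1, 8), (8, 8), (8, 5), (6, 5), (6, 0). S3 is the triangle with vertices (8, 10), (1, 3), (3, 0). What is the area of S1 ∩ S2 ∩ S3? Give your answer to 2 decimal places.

The intersection is the polygon with vertices (4,2), (3,0), (3,2).
By the shoelace formula its area is 1.00.

1.00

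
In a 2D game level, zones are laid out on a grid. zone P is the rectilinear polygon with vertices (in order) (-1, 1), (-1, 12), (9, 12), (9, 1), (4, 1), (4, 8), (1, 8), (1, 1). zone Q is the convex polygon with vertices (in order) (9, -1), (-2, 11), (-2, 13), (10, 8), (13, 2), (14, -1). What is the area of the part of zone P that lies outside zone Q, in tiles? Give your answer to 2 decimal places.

|zone P| = 89, |zone P∩zone Q| = 52.4856.
|zone P ∖ zone Q| = |zone P| − |zone P∩zone Q| = 89 − 52.4856 = 36.51.

36.51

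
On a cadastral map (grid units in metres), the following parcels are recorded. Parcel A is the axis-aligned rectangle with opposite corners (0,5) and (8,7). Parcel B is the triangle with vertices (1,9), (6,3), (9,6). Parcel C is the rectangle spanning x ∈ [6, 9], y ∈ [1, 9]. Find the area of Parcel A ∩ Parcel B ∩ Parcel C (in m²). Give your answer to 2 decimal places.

3.48

The intersection is the polygon with vertices (6,5), (6,7), (6.333,7), (8,6.375), (8,5).
By the shoelace formula its area is 3.48.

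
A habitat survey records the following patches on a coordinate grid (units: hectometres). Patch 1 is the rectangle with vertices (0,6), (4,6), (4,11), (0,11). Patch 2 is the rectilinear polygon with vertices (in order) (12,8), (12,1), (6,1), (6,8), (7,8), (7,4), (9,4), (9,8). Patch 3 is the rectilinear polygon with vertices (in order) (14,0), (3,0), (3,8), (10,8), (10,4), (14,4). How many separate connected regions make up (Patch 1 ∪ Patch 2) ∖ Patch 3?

(Patch 1 ∪ Patch 2) ∖ Patch 3 splits into 2 disjoint pieces (area 18, area 8).

2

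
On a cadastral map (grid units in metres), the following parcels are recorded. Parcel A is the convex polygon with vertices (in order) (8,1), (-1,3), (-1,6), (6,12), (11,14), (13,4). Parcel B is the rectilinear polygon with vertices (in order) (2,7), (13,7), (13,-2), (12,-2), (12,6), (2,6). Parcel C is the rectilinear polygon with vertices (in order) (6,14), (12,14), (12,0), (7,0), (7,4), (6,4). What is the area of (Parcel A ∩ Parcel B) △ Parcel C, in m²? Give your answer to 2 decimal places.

80.40

|Parcel A ∩ Parcel B| = 12.4.
|(Parcel A ∩ Parcel B) ∩ Parcel C| = 6.
|(Parcel A ∩ Parcel B) △ Parcel C| = 12.4 + 80 − 12 = 80.40.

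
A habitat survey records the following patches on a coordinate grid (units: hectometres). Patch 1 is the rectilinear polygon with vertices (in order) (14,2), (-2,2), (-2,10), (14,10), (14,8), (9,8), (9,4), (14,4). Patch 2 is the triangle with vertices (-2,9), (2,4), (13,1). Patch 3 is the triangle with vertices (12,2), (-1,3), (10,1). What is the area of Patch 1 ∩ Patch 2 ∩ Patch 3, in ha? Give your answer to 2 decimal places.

The intersection is the polygon with vertices (8.286,2.286), (10.977,2.079), (11.125,2), (9.333,2).
By the shoelace formula its area is 0.35.

0.35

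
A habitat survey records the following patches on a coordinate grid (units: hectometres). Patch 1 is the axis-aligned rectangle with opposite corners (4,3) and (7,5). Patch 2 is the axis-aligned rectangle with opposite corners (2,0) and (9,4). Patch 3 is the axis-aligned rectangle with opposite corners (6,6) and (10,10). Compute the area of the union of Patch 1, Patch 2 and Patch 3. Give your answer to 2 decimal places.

By inclusion–exclusion:
Individual areas: |Patch 1| = 6, |Patch 2| = 28, |Patch 3| = 16.
|Patch 1∩Patch 2|: x∈[4,7], y∈[3,4] → 3·1 = 3.
|Patch 1∩Patch 3| = 0 (no overlap).
|Patch 2∩Patch 3| = 0 (no overlap).
|Patch 1∩Patch 2∩Patch 3| = 0.
|Patch 1 ∪ Patch 2 ∪ Patch 3| = 50 − 3 + 0 = 47.00.

47.00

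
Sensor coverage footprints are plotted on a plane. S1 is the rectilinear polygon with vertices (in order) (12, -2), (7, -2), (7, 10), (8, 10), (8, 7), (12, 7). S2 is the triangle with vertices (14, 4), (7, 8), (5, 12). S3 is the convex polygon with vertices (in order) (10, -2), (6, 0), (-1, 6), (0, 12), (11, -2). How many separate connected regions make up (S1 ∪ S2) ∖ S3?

(S1 ∪ S2) ∖ S3 splits into 2 disjoint pieces (area 2.25, area 43.6049).

2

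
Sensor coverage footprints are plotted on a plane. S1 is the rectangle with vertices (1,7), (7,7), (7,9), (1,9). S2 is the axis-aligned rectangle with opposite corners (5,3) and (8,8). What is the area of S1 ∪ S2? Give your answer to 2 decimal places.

By inclusion–exclusion:
Individual areas: |S1| = 12, |S2| = 15.
|S1∩S2|: x∈[5,7], y∈[7,8] → 2·1 = 2.
|S1 ∪ S2| = 27 − 2 = 25.00.

25.00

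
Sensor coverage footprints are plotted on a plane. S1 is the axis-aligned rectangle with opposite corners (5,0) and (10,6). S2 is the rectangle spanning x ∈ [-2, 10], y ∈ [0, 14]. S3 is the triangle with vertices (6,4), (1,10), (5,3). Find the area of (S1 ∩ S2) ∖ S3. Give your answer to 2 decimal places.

28.90

|S1 ∩ S2| = 30.
|(S1 ∩ S2) ∩ S3| = 1.1.
|(S1 ∩ S2) ∖ S3| = 30 − 1.1 = 28.90.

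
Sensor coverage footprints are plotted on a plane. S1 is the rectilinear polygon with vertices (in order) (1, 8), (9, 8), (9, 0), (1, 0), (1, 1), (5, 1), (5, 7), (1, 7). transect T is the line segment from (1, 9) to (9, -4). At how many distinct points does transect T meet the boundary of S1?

4

The segment meets the boundary at (6.538,0), (5,2.5), (2.231,7), (1.615,8).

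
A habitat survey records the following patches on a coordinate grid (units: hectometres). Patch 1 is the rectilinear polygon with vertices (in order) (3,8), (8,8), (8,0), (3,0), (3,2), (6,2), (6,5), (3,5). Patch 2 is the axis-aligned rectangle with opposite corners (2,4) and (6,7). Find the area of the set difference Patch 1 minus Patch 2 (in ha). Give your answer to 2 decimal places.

25.00

|Patch 1| = 31, |Patch 1∩Patch 2| = 6.
|Patch 1 ∖ Patch 2| = |Patch 1| − |Patch 1∩Patch 2| = 31 − 6 = 25.00.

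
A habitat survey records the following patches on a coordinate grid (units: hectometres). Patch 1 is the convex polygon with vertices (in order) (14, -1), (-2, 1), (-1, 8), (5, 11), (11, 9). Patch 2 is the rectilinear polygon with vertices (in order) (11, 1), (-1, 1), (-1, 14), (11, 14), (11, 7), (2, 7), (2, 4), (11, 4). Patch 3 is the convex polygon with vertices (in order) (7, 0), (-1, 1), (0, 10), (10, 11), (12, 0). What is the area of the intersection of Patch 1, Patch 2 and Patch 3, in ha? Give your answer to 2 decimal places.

73.54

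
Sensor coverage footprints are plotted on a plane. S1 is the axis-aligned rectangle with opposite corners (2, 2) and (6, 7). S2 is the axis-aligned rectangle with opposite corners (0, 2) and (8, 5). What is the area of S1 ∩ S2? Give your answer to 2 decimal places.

12.00

|S1∩S2|: x∈[2,6], y∈[2,5] → 4·3 = 12.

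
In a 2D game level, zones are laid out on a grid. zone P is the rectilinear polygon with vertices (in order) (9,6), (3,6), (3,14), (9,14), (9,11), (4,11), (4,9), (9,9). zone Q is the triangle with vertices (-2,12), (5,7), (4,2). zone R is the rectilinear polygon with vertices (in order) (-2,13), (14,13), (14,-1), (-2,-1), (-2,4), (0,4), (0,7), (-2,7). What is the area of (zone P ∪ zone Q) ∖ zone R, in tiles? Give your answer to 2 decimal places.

6.00

|zone P ∪ zone Q| = 54.6714.
|(zone P ∪ zone Q) ∩ zone R| = 48.6714.
|(zone P ∪ zone Q) ∖ zone R| = 54.6714 − 48.6714 = 6.00.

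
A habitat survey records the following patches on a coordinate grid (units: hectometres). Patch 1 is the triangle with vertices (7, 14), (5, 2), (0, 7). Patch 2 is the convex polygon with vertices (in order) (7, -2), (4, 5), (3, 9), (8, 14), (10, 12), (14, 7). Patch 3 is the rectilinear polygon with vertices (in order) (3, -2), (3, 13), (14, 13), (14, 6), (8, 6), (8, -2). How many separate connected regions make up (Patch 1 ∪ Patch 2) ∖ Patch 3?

(Patch 1 ∪ Patch 2) ∖ Patch 3 splits into 4 disjoint pieces (area 1, area 17.5317, area 9, area 0.4167).

4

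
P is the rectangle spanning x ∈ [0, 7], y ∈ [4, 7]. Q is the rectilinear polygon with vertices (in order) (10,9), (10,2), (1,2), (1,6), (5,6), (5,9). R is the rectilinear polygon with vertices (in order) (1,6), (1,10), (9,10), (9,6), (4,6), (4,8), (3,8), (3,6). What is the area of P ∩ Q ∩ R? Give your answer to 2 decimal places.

2.00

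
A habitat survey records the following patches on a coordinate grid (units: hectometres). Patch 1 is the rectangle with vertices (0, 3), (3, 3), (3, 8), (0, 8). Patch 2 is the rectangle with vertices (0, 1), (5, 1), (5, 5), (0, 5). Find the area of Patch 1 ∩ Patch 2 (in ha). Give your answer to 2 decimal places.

|Patch 1∩Patch 2|: x∈[0,3], y∈[3,5] → 3·2 = 6.

6.00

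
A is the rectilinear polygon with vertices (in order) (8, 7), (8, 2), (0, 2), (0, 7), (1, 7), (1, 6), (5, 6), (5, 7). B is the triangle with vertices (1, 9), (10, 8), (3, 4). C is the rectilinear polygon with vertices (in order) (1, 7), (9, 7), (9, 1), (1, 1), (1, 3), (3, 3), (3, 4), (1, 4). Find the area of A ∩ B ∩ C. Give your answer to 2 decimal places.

The intersection is the polygon with vertices (3,4), (2.2,6), (5,6), (5,7), (8,7), (8,6.857).
By the shoelace formula its area is 6.66.

6.66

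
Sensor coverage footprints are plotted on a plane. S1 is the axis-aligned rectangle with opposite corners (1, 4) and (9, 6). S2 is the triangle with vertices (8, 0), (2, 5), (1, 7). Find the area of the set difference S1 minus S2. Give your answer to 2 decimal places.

|S1| = 16, |S1∩S2| = 1.65.
|S1 ∖ S2| = |S1| − |S1∩S2| = 16 − 1.65 = 14.35.

14.35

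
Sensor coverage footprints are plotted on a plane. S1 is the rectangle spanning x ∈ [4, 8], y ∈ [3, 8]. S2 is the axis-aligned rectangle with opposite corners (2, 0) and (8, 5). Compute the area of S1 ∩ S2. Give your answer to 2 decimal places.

|S1∩S2|: x∈[4,8], y∈[3,5] → 4·2 = 8.

8.00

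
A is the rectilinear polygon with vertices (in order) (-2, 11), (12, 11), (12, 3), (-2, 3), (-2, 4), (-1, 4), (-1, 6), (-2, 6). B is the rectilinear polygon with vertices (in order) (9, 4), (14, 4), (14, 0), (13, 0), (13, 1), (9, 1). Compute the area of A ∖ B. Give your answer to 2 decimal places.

107.00

|A| = 110, |A∩B| = 3.
|A ∖ B| = |A| − |A∩B| = 110 − 3 = 107.00.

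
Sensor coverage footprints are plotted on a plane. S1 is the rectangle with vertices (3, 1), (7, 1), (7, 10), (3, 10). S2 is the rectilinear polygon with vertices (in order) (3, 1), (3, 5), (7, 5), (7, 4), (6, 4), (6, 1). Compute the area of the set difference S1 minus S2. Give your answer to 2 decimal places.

23.00

|S1| = 36, |S1∩S2| = 13.
|S1 ∖ S2| = |S1| − |S1∩S2| = 36 − 13 = 23.00.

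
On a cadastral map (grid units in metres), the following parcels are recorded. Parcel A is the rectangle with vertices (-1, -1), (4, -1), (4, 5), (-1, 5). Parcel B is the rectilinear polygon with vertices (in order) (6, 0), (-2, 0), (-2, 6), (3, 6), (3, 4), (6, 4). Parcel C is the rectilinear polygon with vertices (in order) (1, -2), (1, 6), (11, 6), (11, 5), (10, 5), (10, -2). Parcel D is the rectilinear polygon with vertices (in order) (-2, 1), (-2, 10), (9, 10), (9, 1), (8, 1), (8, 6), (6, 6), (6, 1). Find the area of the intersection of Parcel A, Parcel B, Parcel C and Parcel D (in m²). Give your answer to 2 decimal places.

11.00

The intersection is the polygon with vertices (1,5), (3,5), (3,4), (4,4), (4,1), (1,1).
By the shoelace formula its area is 11.00.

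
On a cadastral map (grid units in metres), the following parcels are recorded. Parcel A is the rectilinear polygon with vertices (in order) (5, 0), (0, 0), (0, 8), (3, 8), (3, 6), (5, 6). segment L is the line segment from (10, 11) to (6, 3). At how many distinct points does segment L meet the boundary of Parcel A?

0

The segment lies entirely outside Parcel A and never meets its boundary.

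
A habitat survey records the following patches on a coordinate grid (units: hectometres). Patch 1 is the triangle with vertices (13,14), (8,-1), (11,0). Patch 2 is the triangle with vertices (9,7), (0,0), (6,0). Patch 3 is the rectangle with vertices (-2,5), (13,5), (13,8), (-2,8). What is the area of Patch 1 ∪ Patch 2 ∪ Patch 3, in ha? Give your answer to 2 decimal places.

By inclusion–exclusion:
Individual areas: |Patch 1| = 20, |Patch 2| = 21, |Patch 3| = 45.
|Patch 1∩Patch 2| = 0.
|Patch 1∩Patch 3| = 4.2857.
|Patch 2∩Patch 3| = 1.7143.
|Patch 1∩Patch 2∩Patch 3| = 0.
|Patch 1 ∪ Patch 2 ∪ Patch 3| = 86 − 6 + 0 = 80.00.

80.00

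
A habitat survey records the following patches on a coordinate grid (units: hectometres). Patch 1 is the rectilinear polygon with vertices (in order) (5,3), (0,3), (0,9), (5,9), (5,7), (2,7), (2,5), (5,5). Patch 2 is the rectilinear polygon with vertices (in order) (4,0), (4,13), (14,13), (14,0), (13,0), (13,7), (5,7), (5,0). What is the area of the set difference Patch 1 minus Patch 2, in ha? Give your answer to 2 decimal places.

20.00

|Patch 1| = 24, |Patch 1∩Patch 2| = 4.
|Patch 1 ∖ Patch 2| = |Patch 1| − |Patch 1∩Patch 2| = 24 − 4 = 20.00.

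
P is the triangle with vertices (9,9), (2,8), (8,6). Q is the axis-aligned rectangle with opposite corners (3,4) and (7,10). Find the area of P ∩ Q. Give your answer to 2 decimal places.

The intersection is the polygon with vertices (7,8.714), (7,6.333), (3,7.667), (3,8.143).
By the shoelace formula its area is 5.71.

5.71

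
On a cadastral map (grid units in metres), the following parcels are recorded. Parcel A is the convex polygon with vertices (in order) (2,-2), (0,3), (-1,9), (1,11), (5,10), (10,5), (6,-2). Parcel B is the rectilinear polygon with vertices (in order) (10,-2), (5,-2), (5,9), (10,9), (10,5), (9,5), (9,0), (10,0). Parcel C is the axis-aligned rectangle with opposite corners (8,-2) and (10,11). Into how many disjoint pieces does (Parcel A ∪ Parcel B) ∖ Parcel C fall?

1

(Parcel A ∪ Parcel B) ∖ Parcel C is a single connected region.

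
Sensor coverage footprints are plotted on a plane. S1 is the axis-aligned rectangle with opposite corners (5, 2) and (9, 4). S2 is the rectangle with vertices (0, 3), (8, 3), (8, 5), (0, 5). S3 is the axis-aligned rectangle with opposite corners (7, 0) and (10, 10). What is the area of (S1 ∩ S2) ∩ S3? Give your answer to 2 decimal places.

The region (S1 ∩ S2) ∩ S3 is the polygon with vertices (8,4), (8,3), (7,3), (7,4).
By the shoelace formula its area is 1.00.

1.00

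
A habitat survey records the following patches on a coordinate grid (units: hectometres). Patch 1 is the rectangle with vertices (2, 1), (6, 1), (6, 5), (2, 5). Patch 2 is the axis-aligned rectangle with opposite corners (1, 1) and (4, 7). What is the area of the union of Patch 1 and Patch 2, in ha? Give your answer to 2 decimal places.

26.00

By inclusion–exclusion:
Individual areas: |Patch 1| = 16, |Patch 2| = 18.
|Patch 1∩Patch 2|: x∈[2,4], y∈[1,5] → 2·4 = 8.
|Patch 1 ∪ Patch 2| = 34 − 8 = 26.00.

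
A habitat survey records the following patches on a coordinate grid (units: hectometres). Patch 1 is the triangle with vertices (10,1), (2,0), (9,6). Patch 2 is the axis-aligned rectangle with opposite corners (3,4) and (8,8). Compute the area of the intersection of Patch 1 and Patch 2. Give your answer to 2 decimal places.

The intersection is the polygon with vertices (8,5.143), (8,4), (6.667,4).
By the shoelace formula its area is 0.76.

0.76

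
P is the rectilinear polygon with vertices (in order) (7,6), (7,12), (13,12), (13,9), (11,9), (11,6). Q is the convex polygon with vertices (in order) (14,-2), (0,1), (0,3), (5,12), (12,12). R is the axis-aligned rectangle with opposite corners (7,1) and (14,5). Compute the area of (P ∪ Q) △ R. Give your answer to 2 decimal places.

118.57

|P ∪ Q| = 140.8571.
|(P ∪ Q) ∩ R| = 25.1429.
|(P ∪ Q) △ R| = 140.8571 + 28 − 50.2857 = 118.57.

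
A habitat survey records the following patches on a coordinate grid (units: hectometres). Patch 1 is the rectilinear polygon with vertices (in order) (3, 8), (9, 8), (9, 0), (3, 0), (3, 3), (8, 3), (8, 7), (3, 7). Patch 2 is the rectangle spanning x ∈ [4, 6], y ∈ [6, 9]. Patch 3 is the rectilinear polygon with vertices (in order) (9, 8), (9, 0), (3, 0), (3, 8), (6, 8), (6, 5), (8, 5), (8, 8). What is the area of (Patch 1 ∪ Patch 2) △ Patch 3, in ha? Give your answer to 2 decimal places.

|Patch 1 ∪ Patch 2| = 32.
|(Patch 1 ∪ Patch 2) ∩ Patch 3| = 28.
|(Patch 1 ∪ Patch 2) △ Patch 3| = 32 + 42 − 56 = 18.00.

18.00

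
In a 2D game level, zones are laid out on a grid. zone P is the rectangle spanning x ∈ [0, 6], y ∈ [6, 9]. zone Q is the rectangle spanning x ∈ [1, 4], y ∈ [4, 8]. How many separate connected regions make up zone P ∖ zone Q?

zone P ∖ zone Q is a single connected region.

1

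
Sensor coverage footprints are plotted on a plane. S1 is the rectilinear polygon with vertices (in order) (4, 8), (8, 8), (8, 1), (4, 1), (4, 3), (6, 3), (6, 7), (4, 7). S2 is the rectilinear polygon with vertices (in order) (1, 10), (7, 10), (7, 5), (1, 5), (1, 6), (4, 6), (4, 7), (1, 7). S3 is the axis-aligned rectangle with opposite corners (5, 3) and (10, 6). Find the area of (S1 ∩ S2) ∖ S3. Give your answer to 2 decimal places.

4.00

|S1 ∩ S2| = 5.
|(S1 ∩ S2) ∩ S3| = 1.
|(S1 ∩ S2) ∖ S3| = 5 − 1 = 4.00.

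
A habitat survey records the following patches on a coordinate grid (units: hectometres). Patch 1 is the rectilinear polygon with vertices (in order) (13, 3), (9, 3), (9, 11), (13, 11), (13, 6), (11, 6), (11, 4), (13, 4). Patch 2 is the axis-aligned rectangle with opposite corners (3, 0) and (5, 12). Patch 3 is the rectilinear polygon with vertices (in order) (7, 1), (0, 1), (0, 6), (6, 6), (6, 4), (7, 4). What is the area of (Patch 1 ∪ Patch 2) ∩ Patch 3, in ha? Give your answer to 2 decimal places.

The region (Patch 1 ∪ Patch 2) ∩ Patch 3 is the polygon with vertices (5,1), (3,1), (3,6), (5,6).
By the shoelace formula its area is 10.00.

10.00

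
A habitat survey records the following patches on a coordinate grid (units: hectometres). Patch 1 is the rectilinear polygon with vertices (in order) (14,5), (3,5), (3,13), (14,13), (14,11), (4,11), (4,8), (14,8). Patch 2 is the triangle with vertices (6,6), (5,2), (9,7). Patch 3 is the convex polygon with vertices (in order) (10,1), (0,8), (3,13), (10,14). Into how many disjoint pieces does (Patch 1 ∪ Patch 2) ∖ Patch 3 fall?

4

(Patch 1 ∪ Patch 2) ∖ Patch 3 splits into 4 disjoint pieces (area 0.9377, area 0.5786, area 8, area 12).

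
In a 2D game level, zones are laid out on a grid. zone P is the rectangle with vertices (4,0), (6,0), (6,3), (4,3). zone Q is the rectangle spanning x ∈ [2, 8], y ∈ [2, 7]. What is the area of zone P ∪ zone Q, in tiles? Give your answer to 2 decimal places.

By inclusion–exclusion:
Individual areas: |zone P| = 6, |zone Q| = 30.
|zone P∩zone Q|: x∈[4,6], y∈[2,3] → 2·1 = 2.
|zone P ∪ zone Q| = 36 − 2 = 34.00.

34.00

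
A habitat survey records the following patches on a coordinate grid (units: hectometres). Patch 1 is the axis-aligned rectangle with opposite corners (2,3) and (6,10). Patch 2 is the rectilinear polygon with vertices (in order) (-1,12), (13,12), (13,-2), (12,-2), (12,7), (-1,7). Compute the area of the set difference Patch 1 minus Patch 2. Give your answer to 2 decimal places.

16.00

|Patch 1| = 28, |Patch 1∩Patch 2| = 12.
|Patch 1 ∖ Patch 2| = |Patch 1| − |Patch 1∩Patch 2| = 28 − 12 = 16.00.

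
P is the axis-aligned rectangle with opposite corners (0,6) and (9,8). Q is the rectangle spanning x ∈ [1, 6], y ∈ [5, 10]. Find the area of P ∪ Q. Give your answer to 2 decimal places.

By inclusion–exclusion:
Individual areas: |P| = 18, |Q| = 25.
|P∩Q|: x∈[1,6], y∈[6,8] → 5·2 = 10.
|P ∪ Q| = 43 − 10 = 33.00.

33.00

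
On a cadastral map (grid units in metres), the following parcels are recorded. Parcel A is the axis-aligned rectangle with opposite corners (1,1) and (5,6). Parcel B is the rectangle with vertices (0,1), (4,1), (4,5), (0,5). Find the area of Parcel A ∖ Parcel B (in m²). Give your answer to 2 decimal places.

|Parcel A∩Parcel B|: x∈[1,4], y∈[1,5] → 3·4 = 12.
|Parcel A| = 20.
|Parcel A ∖ Parcel B| = |Parcel A| − |Parcel A∩Parcel B| = 20 − 12 = 8.00.

8.00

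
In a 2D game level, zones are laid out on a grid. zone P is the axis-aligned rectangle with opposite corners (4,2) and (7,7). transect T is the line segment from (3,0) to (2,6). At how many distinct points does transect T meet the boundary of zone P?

The segment lies entirely outside zone P and never meets its boundary.

0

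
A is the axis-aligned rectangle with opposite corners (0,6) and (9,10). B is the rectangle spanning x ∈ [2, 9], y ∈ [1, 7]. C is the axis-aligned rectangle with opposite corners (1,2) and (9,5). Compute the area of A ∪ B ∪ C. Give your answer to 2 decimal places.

By inclusion–exclusion:
Individual areas: |A| = 36, |B| = 42, |C| = 24.
|A∩B|: x∈[2,9], y∈[6,7] → 7·1 = 7.
|A∩C| = 0 (no overlap).
|B∩C|: x∈[2,9], y∈[2,5] → 7·3 = 21.
|A∩B∩C| = 0.
|A ∪ B ∪ C| = 102 − 28 + 0 = 74.00.

74.00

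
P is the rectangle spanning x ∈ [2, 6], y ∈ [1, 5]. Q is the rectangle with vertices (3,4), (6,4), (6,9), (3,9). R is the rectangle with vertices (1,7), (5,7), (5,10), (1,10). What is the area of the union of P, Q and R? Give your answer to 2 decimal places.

36.00

By inclusion–exclusion:
Individual areas: |P| = 16, |Q| = 15, |R| = 12.
|P∩Q|: x∈[3,6], y∈[4,5] → 3·1 = 3.
|P∩R| = 0 (no overlap).
|Q∩R|: x∈[3,5], y∈[7,9] → 2·2 = 4.
|P∩Q∩R| = 0.
|P ∪ Q ∪ R| = 43 − 7 + 0 = 36.00.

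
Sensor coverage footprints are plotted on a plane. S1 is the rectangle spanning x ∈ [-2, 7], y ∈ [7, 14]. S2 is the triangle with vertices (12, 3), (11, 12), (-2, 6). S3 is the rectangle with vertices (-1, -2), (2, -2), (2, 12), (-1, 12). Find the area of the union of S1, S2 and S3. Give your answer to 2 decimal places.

136.43

By inclusion–exclusion:
Individual areas: |S1| = 63, |S2| = 61.5, |S3| = 42.
|S1∩S2| = 10.7756.
|S1∩S3|: x∈[-1,2], y∈[7,12] → 3·5 = 15.
|S2∩S3| = 5.0687.
|S1∩S2∩S3| = 0.7756.
|S1 ∪ S2 ∪ S3| = 166.5 − 30.8443 + 0.7756 = 136.43.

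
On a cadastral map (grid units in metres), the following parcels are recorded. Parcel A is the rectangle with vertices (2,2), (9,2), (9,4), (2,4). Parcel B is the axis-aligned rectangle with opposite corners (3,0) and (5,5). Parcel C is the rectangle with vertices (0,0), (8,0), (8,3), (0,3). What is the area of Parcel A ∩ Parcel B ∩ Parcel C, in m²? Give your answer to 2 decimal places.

2.00

The intersection is the polygon with vertices (5,2), (3,2), (3,3), (5,3).
By the shoelace formula its area is 2.00.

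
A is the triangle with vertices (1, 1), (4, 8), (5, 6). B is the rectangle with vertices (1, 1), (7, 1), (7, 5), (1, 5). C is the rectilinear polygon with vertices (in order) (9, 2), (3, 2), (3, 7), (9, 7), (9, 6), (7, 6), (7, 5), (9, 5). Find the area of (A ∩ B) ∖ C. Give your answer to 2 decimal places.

2.07

|A ∩ B| = 2.9714.
|(A ∩ B) ∩ C| = 0.9.
|(A ∩ B) ∖ C| = 2.9714 − 0.9 = 2.07.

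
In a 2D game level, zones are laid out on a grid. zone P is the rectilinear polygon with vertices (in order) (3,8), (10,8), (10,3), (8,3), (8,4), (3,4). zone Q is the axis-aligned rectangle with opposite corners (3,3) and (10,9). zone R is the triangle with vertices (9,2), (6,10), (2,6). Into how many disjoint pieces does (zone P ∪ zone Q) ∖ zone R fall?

(zone P ∪ zone Q) ∖ zone R splits into 3 disjoint pieces (area 15, area 5.1607, area 2).

3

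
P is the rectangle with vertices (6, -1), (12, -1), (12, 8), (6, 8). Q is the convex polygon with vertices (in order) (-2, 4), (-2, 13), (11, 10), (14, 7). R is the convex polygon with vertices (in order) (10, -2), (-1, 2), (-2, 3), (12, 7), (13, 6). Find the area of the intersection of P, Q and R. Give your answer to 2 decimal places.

0.72

The intersection is the polygon with vertices (12,6.625), (8.182,5.909), (12,7).
By the shoelace formula its area is 0.72.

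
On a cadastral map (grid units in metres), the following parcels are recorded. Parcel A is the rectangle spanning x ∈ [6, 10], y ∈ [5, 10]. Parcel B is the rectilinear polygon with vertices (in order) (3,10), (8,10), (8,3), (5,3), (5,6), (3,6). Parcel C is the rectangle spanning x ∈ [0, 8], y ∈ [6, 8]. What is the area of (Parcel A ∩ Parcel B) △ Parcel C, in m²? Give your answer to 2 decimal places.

18.00

|Parcel A ∩ Parcel B| = 10.
|(Parcel A ∩ Parcel B) ∩ Parcel C| = 4.
|(Parcel A ∩ Parcel B) △ Parcel C| = 10 + 16 − 8 = 18.00.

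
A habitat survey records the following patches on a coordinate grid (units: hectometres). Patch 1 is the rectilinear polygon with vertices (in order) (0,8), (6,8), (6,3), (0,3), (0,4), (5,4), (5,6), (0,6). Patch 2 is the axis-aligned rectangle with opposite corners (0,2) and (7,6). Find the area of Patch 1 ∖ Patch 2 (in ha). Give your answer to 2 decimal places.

12.00

|Patch 1| = 20, |Patch 1∩Patch 2| = 8.
|Patch 1 ∖ Patch 2| = |Patch 1| − |Patch 1∩Patch 2| = 20 − 8 = 12.00.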